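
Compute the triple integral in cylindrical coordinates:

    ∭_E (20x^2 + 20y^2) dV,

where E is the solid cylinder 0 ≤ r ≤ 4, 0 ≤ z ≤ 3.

In cylindrical coordinates, x = r cos(θ), y = r sin(θ), z = z, and dV = r dr dθ dz.

The integrand becomes 20r^2, so

    ∭_E (20x^2 + 20y^2) dV = ∫_{0}^{2π} ∫_{0}^{4} ∫_{0}^{3} (20r^2) · r dz dr dθ.

Inner (z): 60r^3.
Middle (r from 0 to 4): 3840.
Outer (θ): 7680π.

Therefore the triple integral equals 7680π.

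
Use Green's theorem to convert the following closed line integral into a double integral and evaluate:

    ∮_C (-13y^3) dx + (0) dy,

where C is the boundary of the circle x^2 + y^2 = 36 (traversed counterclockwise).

Green's theorem converts the closed line integral into a double integral over the enclosed region D:

    ∮_C P dx + Q dy = ∬_D (∂Q/∂x - ∂P/∂y) dA.

Here P = -13y^3, Q = 0, so

    ∂Q/∂x = 0,    ∂P/∂y = -39y^2,
    ∂Q/∂x - ∂P/∂y = 39y^2.

D is the region x^2 + y^2 ≤ 36. Evaluating the double integral:

In polar coordinates (x = r cos θ, y = r sin θ, dA = r dr dθ) the integrand becomes 39r^2sin(θ)^2, so

    ∬_D (39y^2) dA = ∫_0^{2π} ∫_0^{6} (39r^2sin(θ)^2) · r dr dθ.

Inner (r from 0 to 6): 12636sin(θ)^2.
Outer (θ from 0 to 2π): 12636π.

Therefore ∮_C P dx + Q dy = 12636π.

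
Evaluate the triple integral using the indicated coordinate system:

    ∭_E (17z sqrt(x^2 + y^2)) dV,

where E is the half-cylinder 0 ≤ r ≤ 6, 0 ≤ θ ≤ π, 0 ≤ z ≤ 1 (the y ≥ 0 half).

In cylindrical coordinates, x = r cos(θ), y = r sin(θ), z = z, and dV = r dr dθ dz.

The integrand becomes 17r z, so

    ∭_E (17z sqrt(x^2 + y^2)) dV = ∫_{0}^{π} ∫_{0}^{6} ∫_{0}^{1} (17r z) · r dz dr dθ.

Inner (z): 17r^2/2.
Middle (r from 0 to 6): 612.
Outer (θ): 612π.

Therefore the triple integral equals 612π.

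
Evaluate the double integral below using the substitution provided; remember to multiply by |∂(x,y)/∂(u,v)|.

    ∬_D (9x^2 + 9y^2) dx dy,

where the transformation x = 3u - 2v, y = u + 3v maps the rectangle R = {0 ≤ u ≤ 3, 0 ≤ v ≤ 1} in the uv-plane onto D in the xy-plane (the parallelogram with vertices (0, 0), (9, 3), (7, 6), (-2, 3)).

Compute the Jacobian determinant of (x, y) with respect to (u, v):

    ∂(x,y)/∂(u,v) = | 3  -2 | = (3)(3) - (-2)(1) = 11.
                   | 1  3 |

Its absolute value is |J| = 11 (the area scaling factor).

Substituting x = 3u - 2v, y = u + 3v into the integrand,

    9x^2 + 9y^2 → 90u^2 - 54u v + 117v^2,

so the integral becomes

    ∬_R (90u^2 - 54u v + 117v^2) · |J| du dv = ∫_0^3 ∫_0^1 (990u^2 - 594u v + 1287v^2) dv du.

Inner (v): 990u^2 - 297u + 429.
Outer (u): 17721/2.

Therefore ∬_D (9x^2 + 9y^2) dx dy = 17721/2.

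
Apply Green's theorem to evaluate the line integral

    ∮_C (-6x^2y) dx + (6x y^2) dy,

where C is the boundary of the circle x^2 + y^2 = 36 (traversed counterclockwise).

Green's theorem converts the closed line integral into a double integral over the enclosed region D:

    ∮_C P dx + Q dy = ∬_D (∂Q/∂x - ∂P/∂y) dA.

Here P = -6x^2y, Q = 6x y^2, so

    ∂Q/∂x = 6y^2,    ∂P/∂y = -6x^2,
    ∂Q/∂x - ∂P/∂y = 6x^2 + 6y^2.

D is the region x^2 + y^2 ≤ 36. Evaluating the double integral:

In polar coordinates (x = r cos θ, y = r sin θ, dA = r dr dθ) the integrand becomes 6r^2, so

    ∬_D (6x^2 + 6y^2) dA = ∫_0^{2π} ∫_0^{6} (6r^2) · r dr dθ.

Inner (r from 0 to 6): 1944.
Outer (θ from 0 to 2π): 3888π.

Therefore ∮_C P dx + Q dy = 3888π.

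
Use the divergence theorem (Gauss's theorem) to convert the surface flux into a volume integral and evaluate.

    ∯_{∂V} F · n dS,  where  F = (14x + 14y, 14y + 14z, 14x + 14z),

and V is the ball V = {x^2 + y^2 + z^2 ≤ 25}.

By the divergence theorem,

    ∯_{∂V} F · n dS = ∭_V (∇ · F) dV.

Compute the divergence:
    ∇ · F = ∂F_x/∂x + ∂F_y/∂y + ∂F_z/∂z = 14 + 14 + 14 = 42.

In spherical coordinates, x = ρ sin(φ) cos(θ), y = ρ sin(φ) sin(θ), z = ρ cos(φ), dV = ρ^2 sin(φ) dρ dφ dθ, with 0 ≤ ρ ≤ 5, 0 ≤ φ ≤ π, 0 ≤ θ ≤ 2π.

The integrand, after substitution and multiplying by the volume element, becomes (42) · ρ^2 sin(φ), so

    ∭_V (∇·F) dV = ∫_0^{2π} ∫_0^{π} ∫_0^{5} (42) · ρ^2 sin(φ) dρ dφ dθ.

Inner (ρ from 0 to 5): 1750sin(φ).
Middle (φ from 0 to π): 3500.
Outer (θ from 0 to 2π): 7000π.

Therefore ∯_{∂V} F · n dS = 7000π.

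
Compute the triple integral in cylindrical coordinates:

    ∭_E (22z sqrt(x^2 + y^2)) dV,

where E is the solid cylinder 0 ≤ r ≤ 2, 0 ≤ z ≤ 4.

In cylindrical coordinates, x = r cos(θ), y = r sin(θ), z = z, and dV = r dr dθ dz.

The integrand becomes 22r z, so

    ∭_E (22z sqrt(x^2 + y^2)) dV = ∫_{0}^{2π} ∫_{0}^{2} ∫_{0}^{4} (22r z) · r dz dr dθ.

Inner (z): 176r^2.
Middle (r from 0 to 2): 1408/3.
Outer (θ): 2816π/3.

Therefore the triple integral equals 2816π/3.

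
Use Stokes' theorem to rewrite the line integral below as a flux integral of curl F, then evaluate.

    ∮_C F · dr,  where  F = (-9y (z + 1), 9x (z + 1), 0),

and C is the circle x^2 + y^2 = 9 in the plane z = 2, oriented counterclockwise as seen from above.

Let S be the flat disk x^2 + y^2 ≤ 9 in the plane z = 2, with upward unit normal n̂ = ẑ. By Stokes' theorem,

    ∮_C F · dr = ∬_S (∇ × F) · n̂ dS = ∬_D (curl F)_z dA,

where D is the disk x^2 + y^2 ≤ 9.

Compute the curl of F = (-9y (z + 1), 9x (z + 1), 0):
    (∇ × F)_x = ∂F_z/∂y - ∂F_y/∂z = -9x,
    (∇ × F)_y = ∂F_x/∂z - ∂F_z/∂x = -9y,
    (∇ × F)_z = ∂F_y/∂x - ∂F_x/∂y = 18z + 18.

On z = 2, (curl F)_z = 54.

Convert to polar (x = r cos θ, y = r sin θ, dA = r dr dθ); the integrand becomes 54, so

    ∬_D (curl F)_z dA = ∫_0^{2π} ∫_0^{3} (54) · r dr dθ.

Inner (r from 0 to 3): 243.
Outer (θ from 0 to 2π): 486π.

Therefore ∮_C F · dr = 486π.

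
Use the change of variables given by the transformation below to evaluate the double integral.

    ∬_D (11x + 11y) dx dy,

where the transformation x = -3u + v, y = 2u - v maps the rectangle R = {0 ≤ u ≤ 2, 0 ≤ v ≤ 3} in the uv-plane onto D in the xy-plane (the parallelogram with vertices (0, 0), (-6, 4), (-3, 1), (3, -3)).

Compute the Jacobian determinant of (x, y) with respect to (u, v):

    ∂(x,y)/∂(u,v) = | -3  1 | = (-3)(-1) - (1)(2) = 1.
                   | 2  -1 |

Its absolute value is |J| = 1 (the area scaling factor).

Substituting x = -3u + v, y = 2u - v into the integrand,

    11x + 11y → -11u,

so the integral becomes

    ∬_R (-11u) · |J| du dv = ∫_0^2 ∫_0^3 (-11u) dv du.

Inner (v): -33u.
Outer (u): -66.

Therefore ∬_D (11x + 11y) dx dy = -66.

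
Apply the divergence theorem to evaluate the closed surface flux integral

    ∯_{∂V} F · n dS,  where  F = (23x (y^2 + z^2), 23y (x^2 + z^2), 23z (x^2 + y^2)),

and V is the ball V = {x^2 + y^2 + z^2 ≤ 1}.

By the divergence theorem,

    ∯_{∂V} F · n dS = ∭_V (∇ · F) dV.

Compute the divergence:
    ∇ · F = ∂F_x/∂x + ∂F_y/∂y + ∂F_z/∂z = 23y^2 + 23z^2 + 23x^2 + 23z^2 + 23x^2 + 23y^2 = 46x^2 + 46y^2 + 46z^2.

In spherical coordinates, x = ρ sin(φ) cos(θ), y = ρ sin(φ) sin(θ), z = ρ cos(φ), dV = ρ^2 sin(φ) dρ dφ dθ, with 0 ≤ ρ ≤ 1, 0 ≤ φ ≤ π, 0 ≤ θ ≤ 2π.

The integrand, after substitution and multiplying by the volume element, becomes (46ρ^2) · ρ^2 sin(φ), so

    ∭_V (∇·F) dV = ∫_0^{2π} ∫_0^{π} ∫_0^{1} (46ρ^2) · ρ^2 sin(φ) dρ dφ dθ.

Inner (ρ from 0 to 1): 46sin(φ)/5.
Middle (φ from 0 to π): 92/5.
Outer (θ from 0 to 2π): 184π/5.

Therefore ∯_{∂V} F · n dS = 184π/5.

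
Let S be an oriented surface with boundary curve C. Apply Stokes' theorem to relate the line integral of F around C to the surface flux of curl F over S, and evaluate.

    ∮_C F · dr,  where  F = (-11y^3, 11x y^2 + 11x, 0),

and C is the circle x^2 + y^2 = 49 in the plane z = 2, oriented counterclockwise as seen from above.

Let S be the flat disk x^2 + y^2 ≤ 49 in the plane z = 2, with upward unit normal n̂ = ẑ. By Stokes' theorem,

    ∮_C F · dr = ∬_S (∇ × F) · n̂ dS = ∬_D (curl F)_z dA,

where D is the disk x^2 + y^2 ≤ 49.

Compute the curl of F = (-11y^3, 11x y^2 + 11x, 0):
    (∇ × F)_x = ∂F_z/∂y - ∂F_y/∂z = 0,
    (∇ × F)_y = ∂F_x/∂z - ∂F_z/∂x = 0,
    (∇ × F)_z = ∂F_y/∂x - ∂F_x/∂y = 44y^2 + 11.

On z = 2, (curl F)_z = 44y^2 + 11.

Convert to polar (x = r cos θ, y = r sin θ, dA = r dr dθ); the integrand becomes 44r^2sin(θ)^2 + 11, so

    ∬_D (curl F)_z dA = ∫_0^{2π} ∫_0^{7} (44r^2sin(θ)^2 + 11) · r dr dθ.

Inner (r from 0 to 7): 26411sin(θ)^2 + 539/2.
Outer (θ from 0 to 2π): 26950π.

Therefore ∮_C F · dr = 26950π.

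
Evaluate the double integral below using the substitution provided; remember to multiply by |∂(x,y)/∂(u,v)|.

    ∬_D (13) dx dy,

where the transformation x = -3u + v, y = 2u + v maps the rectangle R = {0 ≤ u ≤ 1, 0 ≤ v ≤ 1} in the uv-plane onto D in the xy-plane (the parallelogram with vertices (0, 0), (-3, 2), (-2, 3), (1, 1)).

Compute the Jacobian determinant of (x, y) with respect to (u, v):

    ∂(x,y)/∂(u,v) = | -3  1 | = (-3)(1) - (1)(2) = -5.
                   | 2  1 |

Its absolute value is |J| = 5 (the area scaling factor).

Substituting x = -3u + v, y = 2u + v into the integrand,

    13 → 13,

so the integral becomes

    ∬_R (13) · |J| du dv = ∫_0^1 ∫_0^1 (65) dv du.

Inner (v): 65.
Outer (u): 65.

Therefore ∬_D (13) dx dy = 65.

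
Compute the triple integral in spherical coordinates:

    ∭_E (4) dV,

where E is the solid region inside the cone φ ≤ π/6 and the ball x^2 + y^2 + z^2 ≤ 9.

In spherical coordinates, x = ρ sin(φ) cos(θ), y = ρ sin(φ) sin(θ), z = ρ cos(φ), and dV = ρ^2 sin(φ) dρ dφ dθ.

The integrand becomes 4, so

    ∭_E (4) dV = ∫_{0}^{2π} ∫_{0}^{π/6} ∫_{0}^{3} (4) · ρ^2 sin(φ) dρ dφ dθ.

Inner (ρ): 36sin(φ).
Middle (φ): 36 - 18sqrt(3).
Outer (θ): 36π (2 - sqrt(3)).

Therefore the triple integral equals 36π (2 - sqrt(3)).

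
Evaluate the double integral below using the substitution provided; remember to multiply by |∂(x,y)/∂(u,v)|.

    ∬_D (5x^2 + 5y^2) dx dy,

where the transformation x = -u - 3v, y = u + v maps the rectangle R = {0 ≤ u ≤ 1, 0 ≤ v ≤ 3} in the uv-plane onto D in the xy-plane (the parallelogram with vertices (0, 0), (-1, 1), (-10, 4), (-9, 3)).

Compute the Jacobian determinant of (x, y) with respect to (u, v):

    ∂(x,y)/∂(u,v) = | -1  -3 | = (-1)(1) - (-3)(1) = 2.
                   | 1  1 |

Its absolute value is |J| = 2 (the area scaling factor).

Substituting x = -u - 3v, y = u + v into the integrand,

    5x^2 + 5y^2 → 10u^2 + 40u v + 50v^2,

so the integral becomes

    ∬_R (10u^2 + 40u v + 50v^2) · |J| du dv = ∫_0^1 ∫_0^3 (20u^2 + 80u v + 100v^2) dv du.

Inner (v): 60u^2 + 360u + 900.
Outer (u): 1100.

Therefore ∬_D (5x^2 + 5y^2) dx dy = 1100.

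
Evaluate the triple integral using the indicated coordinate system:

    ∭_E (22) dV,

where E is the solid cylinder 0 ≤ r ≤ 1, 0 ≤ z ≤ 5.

In cylindrical coordinates, x = r cos(θ), y = r sin(θ), z = z, and dV = r dr dθ dz.

The integrand becomes 22, so

    ∭_E (22) dV = ∫_{0}^{2π} ∫_{0}^{1} ∫_{0}^{5} (22) · r dz dr dθ.

Inner (z): 110r.
Middle (r from 0 to 1): 55.
Outer (θ): 110π.

Therefore the triple integral equals 110π.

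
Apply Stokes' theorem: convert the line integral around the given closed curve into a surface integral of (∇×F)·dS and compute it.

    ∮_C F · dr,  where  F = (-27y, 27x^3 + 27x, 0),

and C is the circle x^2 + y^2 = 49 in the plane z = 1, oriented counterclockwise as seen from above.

Let S be the flat disk x^2 + y^2 ≤ 49 in the plane z = 1, with upward unit normal n̂ = ẑ. By Stokes' theorem,

    ∮_C F · dr = ∬_S (∇ × F) · n̂ dS = ∬_D (curl F)_z dA,

where D is the disk x^2 + y^2 ≤ 49.

Compute the curl of F = (-27y, 27x^3 + 27x, 0):
    (∇ × F)_x = ∂F_z/∂y - ∂F_y/∂z = 0,
    (∇ × F)_y = ∂F_x/∂z - ∂F_z/∂x = 0,
    (∇ × F)_z = ∂F_y/∂x - ∂F_x/∂y = 81x^2 + 54.

On z = 1, (curl F)_z = 81x^2 + 54.

Convert to polar (x = r cos θ, y = r sin θ, dA = r dr dθ); the integrand becomes 81r^2cos(θ)^2 + 54, so

    ∬_D (curl F)_z dA = ∫_0^{2π} ∫_0^{7} (81r^2cos(θ)^2 + 54) · r dr dθ.

Inner (r from 0 to 7): 194481cos(θ)^2/4 + 1323.
Outer (θ from 0 to 2π): 205065π/4.

Therefore ∮_C F · dr = 205065π/4.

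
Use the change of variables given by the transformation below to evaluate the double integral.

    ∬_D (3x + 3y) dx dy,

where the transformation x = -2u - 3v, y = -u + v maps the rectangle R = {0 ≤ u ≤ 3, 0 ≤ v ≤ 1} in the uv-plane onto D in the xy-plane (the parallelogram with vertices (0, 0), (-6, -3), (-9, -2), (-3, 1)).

Compute the Jacobian determinant of (x, y) with respect to (u, v):

    ∂(x,y)/∂(u,v) = | -2  -3 | = (-2)(1) - (-3)(-1) = -5.
                   | -1  1 |

Its absolute value is |J| = 5 (the area scaling factor).

Substituting x = -2u - 3v, y = -u + v into the integrand,

    3x + 3y → -9u - 6v,

so the integral becomes

    ∬_R (-9u - 6v) · |J| du dv = ∫_0^3 ∫_0^1 (-45u - 30v) dv du.

Inner (v): -45u - 15.
Outer (u): -495/2.

Therefore ∬_D (3x + 3y) dx dy = -495/2.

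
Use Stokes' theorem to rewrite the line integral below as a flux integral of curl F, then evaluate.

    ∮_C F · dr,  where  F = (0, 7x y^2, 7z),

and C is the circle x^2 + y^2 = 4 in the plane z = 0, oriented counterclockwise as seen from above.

Let S be the flat disk x^2 + y^2 ≤ 4 in the plane z = 0, with upward unit normal n̂ = ẑ. By Stokes' theorem,

    ∮_C F · dr = ∬_S (∇ × F) · n̂ dS = ∬_D (curl F)_z dA,

where D is the disk x^2 + y^2 ≤ 4.

Compute the curl of F = (0, 7x y^2, 7z):
    (∇ × F)_x = ∂F_z/∂y - ∂F_y/∂z = 0,
    (∇ × F)_y = ∂F_x/∂z - ∂F_z/∂x = 0,
    (∇ × F)_z = ∂F_y/∂x - ∂F_x/∂y = 7y^2.

On z = 0, (curl F)_z = 7y^2.

Convert to polar (x = r cos θ, y = r sin θ, dA = r dr dθ); the integrand becomes 7r^2sin(θ)^2, so

    ∬_D (curl F)_z dA = ∫_0^{2π} ∫_0^{2} (7r^2sin(θ)^2) · r dr dθ.

Inner (r from 0 to 2): 28sin(θ)^2.
Outer (θ from 0 to 2π): 28π.

Therefore ∮_C F · dr = 28π.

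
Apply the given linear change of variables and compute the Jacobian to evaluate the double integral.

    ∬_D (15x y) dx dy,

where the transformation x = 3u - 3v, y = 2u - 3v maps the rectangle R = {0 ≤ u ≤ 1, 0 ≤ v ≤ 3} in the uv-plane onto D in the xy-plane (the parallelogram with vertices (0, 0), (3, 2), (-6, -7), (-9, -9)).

Compute the Jacobian determinant of (x, y) with respect to (u, v):

    ∂(x,y)/∂(u,v) = | 3  -3 | = (3)(-3) - (-3)(2) = -3.
                   | 2  -3 |

Its absolute value is |J| = 3 (the area scaling factor).

Substituting x = 3u - 3v, y = 2u - 3v into the integrand,

    15x y → 90u^2 - 225u v + 135v^2,

so the integral becomes

    ∬_R (90u^2 - 225u v + 135v^2) · |J| du dv = ∫_0^1 ∫_0^3 (270u^2 - 675u v + 405v^2) dv du.

Inner (v): 810u^2 - 6075u/2 + 3645.
Outer (u): 9585/4.

Therefore ∬_D (15x y) dx dy = 9585/4.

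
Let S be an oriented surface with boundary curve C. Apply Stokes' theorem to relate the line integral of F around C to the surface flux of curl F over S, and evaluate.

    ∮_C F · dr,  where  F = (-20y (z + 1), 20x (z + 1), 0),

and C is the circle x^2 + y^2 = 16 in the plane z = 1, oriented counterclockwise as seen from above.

Let S be the flat disk x^2 + y^2 ≤ 16 in the plane z = 1, with upward unit normal n̂ = ẑ. By Stokes' theorem,

    ∮_C F · dr = ∬_S (∇ × F) · n̂ dS = ∬_D (curl F)_z dA,

where D is the disk x^2 + y^2 ≤ 16.

Compute the curl of F = (-20y (z + 1), 20x (z + 1), 0):
    (∇ × F)_x = ∂F_z/∂y - ∂F_y/∂z = -20x,
    (∇ × F)_y = ∂F_x/∂z - ∂F_z/∂x = -20y,
    (∇ × F)_z = ∂F_y/∂x - ∂F_x/∂y = 40z + 40.

On z = 1, (curl F)_z = 80.

Convert to polar (x = r cos θ, y = r sin θ, dA = r dr dθ); the integrand becomes 80, so

    ∬_D (curl F)_z dA = ∫_0^{2π} ∫_0^{4} (80) · r dr dθ.

Inner (r from 0 to 4): 640.
Outer (θ from 0 to 2π): 1280π.

Therefore ∮_C F · dr = 1280π.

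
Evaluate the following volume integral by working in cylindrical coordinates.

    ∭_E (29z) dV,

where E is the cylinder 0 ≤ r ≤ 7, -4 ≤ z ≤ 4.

In cylindrical coordinates, x = r cos(θ), y = r sin(θ), z = z, and dV = r dr dθ dz.

The integrand becomes 29z, so

    ∭_E (29z) dV = ∫_{0}^{2π} ∫_{0}^{7} ∫_{-4}^{4} (29z) · r dz dr dθ.

Inner (z): 0.
Middle (r from 0 to 7): 0.
Outer (θ): 0.

Therefore the triple integral equals 0.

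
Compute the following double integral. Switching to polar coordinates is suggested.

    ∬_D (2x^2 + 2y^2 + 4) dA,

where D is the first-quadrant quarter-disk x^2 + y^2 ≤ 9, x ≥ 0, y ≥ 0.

The region D is 0 ≤ r ≤ 3, 0 ≤ θ ≤ π/2 in polar coordinates, where x = r cos(θ), y = r sin(θ), and dA = r dr dθ.

Under the substitution, the integrand becomes 2r^2 + 4, so

    ∬_D (2x^2 + 2y^2 + 4) dA = ∫_{0}^{π/2} ∫_{0}^{3} (2r^2 + 4) · r dr dθ.

Inner integral (in r): ∫_{0}^{3} (2r^2 + 4) · r dr = 117/2.

Outer integral (in θ): ∫_{0}^{π/2} (117/2) dθ = 117π/4.

Therefore ∬_D (2x^2 + 2y^2 + 4) dA = 117π/4.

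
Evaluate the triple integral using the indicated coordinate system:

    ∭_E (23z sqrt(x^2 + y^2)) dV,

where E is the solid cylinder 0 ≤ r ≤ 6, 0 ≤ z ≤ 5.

In cylindrical coordinates, x = r cos(θ), y = r sin(θ), z = z, and dV = r dr dθ dz.

The integrand becomes 23r z, so

    ∭_E (23z sqrt(x^2 + y^2)) dV = ∫_{0}^{2π} ∫_{0}^{6} ∫_{0}^{5} (23r z) · r dz dr dθ.

Inner (z): 575r^2/2.
Middle (r from 0 to 6): 20700.
Outer (θ): 41400π.

Therefore the triple integral equals 41400π.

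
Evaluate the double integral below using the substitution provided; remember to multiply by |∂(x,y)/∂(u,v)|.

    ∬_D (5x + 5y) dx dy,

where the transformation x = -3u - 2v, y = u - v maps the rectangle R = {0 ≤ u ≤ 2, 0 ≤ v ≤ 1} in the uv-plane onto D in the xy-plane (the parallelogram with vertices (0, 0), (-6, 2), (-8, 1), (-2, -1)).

Compute the Jacobian determinant of (x, y) with respect to (u, v):

    ∂(x,y)/∂(u,v) = | -3  -2 | = (-3)(-1) - (-2)(1) = 5.
                   | 1  -1 |

Its absolute value is |J| = 5 (the area scaling factor).

Substituting x = -3u - 2v, y = u - v into the integrand,

    5x + 5y → -10u - 15v,

so the integral becomes

    ∬_R (-10u - 15v) · |J| du dv = ∫_0^2 ∫_0^1 (-50u - 75v) dv du.

Inner (v): -50u - 75/2.
Outer (u): -175.

Therefore ∬_D (5x + 5y) dx dy = -175.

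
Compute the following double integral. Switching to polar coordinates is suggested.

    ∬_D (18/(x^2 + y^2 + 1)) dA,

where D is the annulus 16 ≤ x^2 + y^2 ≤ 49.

The region D is 4 ≤ r ≤ 7, 0 ≤ θ ≤ 2π in polar coordinates, where x = r cos(θ), y = r sin(θ), and dA = r dr dθ.

Under the substitution, the integrand becomes 18/(r^2 + 1), so

    ∬_D (18/(x^2 + y^2 + 1)) dA = ∫_{0}^{2π} ∫_{4}^{7} (18/(r^2 + 1)) · r dr dθ.

Inner integral (in r): ∫_{4}^{7} (18/(r^2 + 1)) · r dr = log(1953125000000000/118587876497).

Outer integral (in θ): ∫_{0}^{2π} (log(1953125000000000/118587876497)) dθ = log((1953125000000000/118587876497)^(2π)).

Therefore ∬_D (18/(x^2 + y^2 + 1)) dA = log((1953125000000000/118587876497)^(2π)).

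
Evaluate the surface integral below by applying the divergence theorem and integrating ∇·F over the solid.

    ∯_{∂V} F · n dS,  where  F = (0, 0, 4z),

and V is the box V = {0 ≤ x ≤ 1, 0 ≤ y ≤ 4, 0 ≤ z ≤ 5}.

By the divergence theorem,

    ∯_{∂V} F · n dS = ∭_V (∇ · F) dV.

Compute the divergence:
    ∇ · F = ∂F_x/∂x + ∂F_y/∂y + ∂F_z/∂z = 0 + 0 + 4 = 4.

V is a rectangular box, so dV = dx dy dz with 0 ≤ x ≤ 1, 0 ≤ y ≤ 4, 0 ≤ z ≤ 5.

Integrate (4) over V as an iterated integral:

    ∭_V (∇·F) dV = ∫_0^{1} ∫_0^{4} ∫_0^{5} (4) dz dy dx.

Inner (z from 0 to 5): 20.
Middle (y from 0 to 4): 80.
Outer (x from 0 to 1): 80.

Therefore ∯_{∂V} F · n dS = 80.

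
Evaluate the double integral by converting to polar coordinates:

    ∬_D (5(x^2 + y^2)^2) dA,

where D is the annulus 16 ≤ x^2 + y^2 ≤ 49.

The region D is 4 ≤ r ≤ 7, 0 ≤ θ ≤ 2π in polar coordinates, where x = r cos(θ), y = r sin(θ), and dA = r dr dθ.

Under the substitution, the integrand becomes 5r^4, so

    ∬_D (5(x^2 + y^2)^2) dA = ∫_{0}^{2π} ∫_{4}^{7} (5r^4) · r dr dθ.

Inner integral (in r): ∫_{4}^{7} (5r^4) · r dr = 189255/2.

Outer integral (in θ): ∫_{0}^{2π} (189255/2) dθ = 189255π.

Therefore ∬_D (5(x^2 + y^2)^2) dA = 189255π.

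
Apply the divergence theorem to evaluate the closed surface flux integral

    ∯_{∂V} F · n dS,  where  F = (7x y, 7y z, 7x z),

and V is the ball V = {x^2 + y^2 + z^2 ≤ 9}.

By the divergence theorem,

    ∯_{∂V} F · n dS = ∭_V (∇ · F) dV.

Compute the divergence:
    ∇ · F = ∂F_x/∂x + ∂F_y/∂y + ∂F_z/∂z = 7y + 7z + 7x = 7x + 7y + 7z.

In spherical coordinates, x = ρ sin(φ) cos(θ), y = ρ sin(φ) sin(θ), z = ρ cos(φ), dV = ρ^2 sin(φ) dρ dφ dθ, with 0 ≤ ρ ≤ 3, 0 ≤ φ ≤ π, 0 ≤ θ ≤ 2π.

The integrand, after substitution and multiplying by the volume element, becomes (7ρ (sqrt(2)sin(φ)sin(θ + π/4) + cos(φ))) · ρ^2 sin(φ), so

    ∭_V (∇·F) dV = ∫_0^{2π} ∫_0^{π} ∫_0^{3} (7ρ (sqrt(2)sin(φ)sin(θ + π/4) + cos(φ))) · ρ^2 sin(φ) dρ dφ dθ.

Inner (ρ from 0 to 3): 567(sqrt(2)sin(φ)sin(θ + π/4) + cos(φ))sin(φ)/4.
Middle (φ from 0 to π): 567sqrt(2)π sin(θ + π/4)/8.
Outer (θ from 0 to 2π): 0.

Therefore ∯_{∂V} F · n dS = 0.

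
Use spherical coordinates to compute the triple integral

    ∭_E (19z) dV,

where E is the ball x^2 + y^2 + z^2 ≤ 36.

In spherical coordinates, x = ρ sin(φ) cos(θ), y = ρ sin(φ) sin(θ), z = ρ cos(φ), and dV = ρ^2 sin(φ) dρ dφ dθ.

The integrand becomes 19ρ cos(φ), so

    ∭_E (19z) dV = ∫_{0}^{2π} ∫_{0}^{π} ∫_{0}^{6} (19ρ cos(φ)) · ρ^2 sin(φ) dρ dφ dθ.

Inner (ρ): 3078sin(2φ).
Middle (φ): 0.
Outer (θ): 0.

Therefore the triple integral equals 0.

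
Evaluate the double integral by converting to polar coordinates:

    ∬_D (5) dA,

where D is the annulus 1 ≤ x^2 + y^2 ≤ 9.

The region D is 1 ≤ r ≤ 3, 0 ≤ θ ≤ 2π in polar coordinates, where x = r cos(θ), y = r sin(θ), and dA = r dr dθ.

Under the substitution, the integrand becomes 5, so

    ∬_D (5) dA = ∫_{0}^{2π} ∫_{1}^{3} (5) · r dr dθ.

Inner integral (in r): ∫_{1}^{3} (5) · r dr = 20.

Outer integral (in θ): ∫_{0}^{2π} (20) dθ = 40π.

Therefore ∬_D (5) dA = 40π.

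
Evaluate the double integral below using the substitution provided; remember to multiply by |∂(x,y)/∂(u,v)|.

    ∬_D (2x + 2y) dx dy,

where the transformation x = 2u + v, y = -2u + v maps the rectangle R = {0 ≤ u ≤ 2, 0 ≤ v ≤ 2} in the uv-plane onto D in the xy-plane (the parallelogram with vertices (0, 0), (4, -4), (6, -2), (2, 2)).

Compute the Jacobian determinant of (x, y) with respect to (u, v):

    ∂(x,y)/∂(u,v) = | 2  1 | = (2)(1) - (1)(-2) = 4.
                   | -2  1 |

Its absolute value is |J| = 4 (the area scaling factor).

Substituting x = 2u + v, y = -2u + v into the integrand,

    2x + 2y → 4v,

so the integral becomes

    ∬_R (4v) · |J| du dv = ∫_0^2 ∫_0^2 (16v) dv du.

Inner (v): 32.
Outer (u): 64.

Therefore ∬_D (2x + 2y) dx dy = 64.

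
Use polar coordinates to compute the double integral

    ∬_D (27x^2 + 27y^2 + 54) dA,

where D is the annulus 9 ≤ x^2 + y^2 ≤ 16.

The region D is 3 ≤ r ≤ 4, 0 ≤ θ ≤ 2π in polar coordinates, where x = r cos(θ), y = r sin(θ), and dA = r dr dθ.

Under the substitution, the integrand becomes 27r^2 + 54, so

    ∬_D (27x^2 + 27y^2 + 54) dA = ∫_{0}^{2π} ∫_{3}^{4} (27r^2 + 54) · r dr dθ.

Inner integral (in r): ∫_{3}^{4} (27r^2 + 54) · r dr = 5481/4.

Outer integral (in θ): ∫_{0}^{2π} (5481/4) dθ = 5481π/2.

Therefore ∬_D (27x^2 + 27y^2 + 54) dA = 5481π/2.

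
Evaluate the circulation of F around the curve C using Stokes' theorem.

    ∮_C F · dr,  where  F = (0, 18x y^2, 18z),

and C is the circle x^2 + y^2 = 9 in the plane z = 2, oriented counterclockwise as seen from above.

Let S be the flat disk x^2 + y^2 ≤ 9 in the plane z = 2, with upward unit normal n̂ = ẑ. By Stokes' theorem,

    ∮_C F · dr = ∬_S (∇ × F) · n̂ dS = ∬_D (curl F)_z dA,

where D is the disk x^2 + y^2 ≤ 9.

Compute the curl of F = (0, 18x y^2, 18z):
    (∇ × F)_x = ∂F_z/∂y - ∂F_y/∂z = 0,
    (∇ × F)_y = ∂F_x/∂z - ∂F_z/∂x = 0,
    (∇ × F)_z = ∂F_y/∂x - ∂F_x/∂y = 18y^2.

On z = 2, (curl F)_z = 18y^2.

Convert to polar (x = r cos θ, y = r sin θ, dA = r dr dθ); the integrand becomes 18r^2sin(θ)^2, so

    ∬_D (curl F)_z dA = ∫_0^{2π} ∫_0^{3} (18r^2sin(θ)^2) · r dr dθ.

Inner (r from 0 to 3): 729sin(θ)^2/2.
Outer (θ from 0 to 2π): 729π/2.

Therefore ∮_C F · dr = 729π/2.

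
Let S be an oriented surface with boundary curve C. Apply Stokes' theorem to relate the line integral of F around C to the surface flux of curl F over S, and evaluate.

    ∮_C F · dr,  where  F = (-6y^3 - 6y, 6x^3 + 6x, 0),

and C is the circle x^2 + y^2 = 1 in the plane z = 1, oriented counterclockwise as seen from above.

Let S be the flat disk x^2 + y^2 ≤ 1 in the plane z = 1, with upward unit normal n̂ = ẑ. By Stokes' theorem,

    ∮_C F · dr = ∬_S (∇ × F) · n̂ dS = ∬_D (curl F)_z dA,

where D is the disk x^2 + y^2 ≤ 1.

Compute the curl of F = (-6y^3 - 6y, 6x^3 + 6x, 0):
    (∇ × F)_x = ∂F_z/∂y - ∂F_y/∂z = 0,
    (∇ × F)_y = ∂F_x/∂z - ∂F_z/∂x = 0,
    (∇ × F)_z = ∂F_y/∂x - ∂F_x/∂y = 18x^2 + 18y^2 + 12.

On z = 1, (curl F)_z = 18x^2 + 18y^2 + 12.

Convert to polar (x = r cos θ, y = r sin θ, dA = r dr dθ); the integrand becomes 18r^2 + 12, so

    ∬_D (curl F)_z dA = ∫_0^{2π} ∫_0^{1} (18r^2 + 12) · r dr dθ.

Inner (r from 0 to 1): 21/2.
Outer (θ from 0 to 2π): 21π.

Therefore ∮_C F · dr = 21π.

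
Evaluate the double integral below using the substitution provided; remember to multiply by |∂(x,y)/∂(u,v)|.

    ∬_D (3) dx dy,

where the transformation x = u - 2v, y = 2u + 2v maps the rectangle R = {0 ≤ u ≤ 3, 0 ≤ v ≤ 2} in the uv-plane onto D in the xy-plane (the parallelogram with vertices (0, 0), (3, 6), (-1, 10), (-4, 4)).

Compute the Jacobian determinant of (x, y) with respect to (u, v):

    ∂(x,y)/∂(u,v) = | 1  -2 | = (1)(2) - (-2)(2) = 6.
                   | 2  2 |

Its absolute value is |J| = 6 (the area scaling factor).

Substituting x = u - 2v, y = 2u + 2v into the integrand,

    3 → 3,

so the integral becomes

    ∬_R (3) · |J| du dv = ∫_0^3 ∫_0^2 (18) dv du.

Inner (v): 36.
Outer (u): 108.

Therefore ∬_D (3) dx dy = 108.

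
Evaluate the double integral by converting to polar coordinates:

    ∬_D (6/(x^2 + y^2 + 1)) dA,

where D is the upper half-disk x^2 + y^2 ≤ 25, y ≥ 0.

The region D is 0 ≤ r ≤ 5, 0 ≤ θ ≤ π in polar coordinates, where x = r cos(θ), y = r sin(θ), and dA = r dr dθ.

Under the substitution, the integrand becomes 6/(r^2 + 1), so

    ∬_D (6/(x^2 + y^2 + 1)) dA = ∫_{0}^{π} ∫_{0}^{5} (6/(r^2 + 1)) · r dr dθ.

Inner integral (in r): ∫_{0}^{5} (6/(r^2 + 1)) · r dr = log(17576).

Outer integral (in θ): ∫_{0}^{π} (log(17576)) dθ = log(17576^π).

Therefore ∬_D (6/(x^2 + y^2 + 1)) dA = log(17576^π).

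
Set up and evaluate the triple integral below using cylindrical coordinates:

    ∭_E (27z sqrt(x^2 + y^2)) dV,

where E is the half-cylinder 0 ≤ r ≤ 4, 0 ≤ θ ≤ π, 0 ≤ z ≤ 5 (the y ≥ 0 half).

In cylindrical coordinates, x = r cos(θ), y = r sin(θ), z = z, and dV = r dr dθ dz.

The integrand becomes 27r z, so

    ∭_E (27z sqrt(x^2 + y^2)) dV = ∫_{0}^{π} ∫_{0}^{4} ∫_{0}^{5} (27r z) · r dz dr dθ.

Inner (z): 675r^2/2.
Middle (r from 0 to 4): 7200.
Outer (θ): 7200π.

Therefore the triple integral equals 7200π.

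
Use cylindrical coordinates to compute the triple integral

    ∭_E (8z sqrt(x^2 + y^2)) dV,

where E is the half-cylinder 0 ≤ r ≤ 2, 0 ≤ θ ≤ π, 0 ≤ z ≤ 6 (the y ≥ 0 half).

In cylindrical coordinates, x = r cos(θ), y = r sin(θ), z = z, and dV = r dr dθ dz.

The integrand becomes 8r z, so

    ∭_E (8z sqrt(x^2 + y^2)) dV = ∫_{0}^{π} ∫_{0}^{2} ∫_{0}^{6} (8r z) · r dz dr dθ.

Inner (z): 144r^2.
Middle (r from 0 to 2): 384.
Outer (θ): 384π.

Therefore the triple integral equals 384π.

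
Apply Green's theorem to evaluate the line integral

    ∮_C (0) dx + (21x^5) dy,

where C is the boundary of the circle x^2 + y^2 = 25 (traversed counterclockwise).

Green's theorem converts the closed line integral into a double integral over the enclosed region D:

    ∮_C P dx + Q dy = ∬_D (∂Q/∂x - ∂P/∂y) dA.

Here P = 0, Q = 21x^5, so

    ∂Q/∂x = 105x^4,    ∂P/∂y = 0,
    ∂Q/∂x - ∂P/∂y = 105x^4.

D is the region x^2 + y^2 ≤ 25. Evaluating the double integral:

In polar coordinates (x = r cos θ, y = r sin θ, dA = r dr dθ) the integrand becomes 105r^4cos(θ)^4, so

    ∬_D (105x^4) dA = ∫_0^{2π} ∫_0^{5} (105r^4cos(θ)^4) · r dr dθ.

Inner (r from 0 to 5): 546875cos(θ)^4/2.
Outer (θ from 0 to 2π): 1640625π/8.

Therefore ∮_C P dx + Q dy = 1640625π/8.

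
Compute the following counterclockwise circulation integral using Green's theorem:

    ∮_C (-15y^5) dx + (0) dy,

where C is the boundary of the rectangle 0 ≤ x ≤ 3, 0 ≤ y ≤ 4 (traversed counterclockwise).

Green's theorem converts the closed line integral into a double integral over the enclosed region D:

    ∮_C P dx + Q dy = ∬_D (∂Q/∂x - ∂P/∂y) dA.

Here P = -15y^5, Q = 0, so

    ∂Q/∂x = 0,    ∂P/∂y = -75y^4,
    ∂Q/∂x - ∂P/∂y = 75y^4.

D is the region 0 ≤ x ≤ 3, 0 ≤ y ≤ 4. Evaluating the double integral:

    ∬_D (75y^4) dA = ∫_0^{3} ∫_0^{4} (75y^4) dy dx.

Inner (y from 0 to 4): 15360.
Outer (x from 0 to 3): 46080.

Therefore ∮_C P dx + Q dy = 46080.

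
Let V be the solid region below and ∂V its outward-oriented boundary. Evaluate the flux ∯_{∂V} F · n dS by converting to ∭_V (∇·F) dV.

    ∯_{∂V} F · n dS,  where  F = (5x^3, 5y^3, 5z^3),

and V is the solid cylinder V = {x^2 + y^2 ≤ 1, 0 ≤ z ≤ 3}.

By the divergence theorem,

    ∯_{∂V} F · n dS = ∭_V (∇ · F) dV.

Compute the divergence:
    ∇ · F = ∂F_x/∂x + ∂F_y/∂y + ∂F_z/∂z = 15x^2 + 15y^2 + 15z^2.

In cylindrical coordinates, x = r cos(θ), y = r sin(θ), z = z, dV = r dr dθ dz, with 0 ≤ r ≤ 1, 0 ≤ θ ≤ 2π, 0 ≤ z ≤ 3.

The integrand, after substitution and multiplying by the volume element, becomes (15r^2 + 15z^2) · r, so

    ∭_V (∇·F) dV = ∫_0^{2π} ∫_0^{1} ∫_0^{3} (15r^2 + 15z^2) · r dz dr dθ.

Inner (z from 0 to 3): 45r (r^2 + 3).
Middle (r from 0 to 1): 315/4.
Outer (θ from 0 to 2π): 315π/2.

Therefore ∯_{∂V} F · n dS = 315π/2.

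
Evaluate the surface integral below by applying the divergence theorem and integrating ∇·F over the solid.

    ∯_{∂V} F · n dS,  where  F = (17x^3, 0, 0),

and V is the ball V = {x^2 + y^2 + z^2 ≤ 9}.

By the divergence theorem,

    ∯_{∂V} F · n dS = ∭_V (∇ · F) dV.

Compute the divergence:
    ∇ · F = ∂F_x/∂x + ∂F_y/∂y + ∂F_z/∂z = 51x^2 + 0 + 0 = 51x^2.

In spherical coordinates, x = ρ sin(φ) cos(θ), y = ρ sin(φ) sin(θ), z = ρ cos(φ), dV = ρ^2 sin(φ) dρ dφ dθ, with 0 ≤ ρ ≤ 3, 0 ≤ φ ≤ π, 0 ≤ θ ≤ 2π.

The integrand, after substitution and multiplying by the volume element, becomes (51ρ^2sin(φ)^2cos(θ)^2) · ρ^2 sin(φ), so

    ∭_V (∇·F) dV = ∫_0^{2π} ∫_0^{π} ∫_0^{3} (51ρ^2sin(φ)^2cos(θ)^2) · ρ^2 sin(φ) dρ dφ dθ.

Inner (ρ from 0 to 3): 12393sin(φ)^3cos(θ)^2/5.
Middle (φ from 0 to π): 16524cos(θ)^2/5.
Outer (θ from 0 to 2π): 16524π/5.

Therefore ∯_{∂V} F · n dS = 16524π/5.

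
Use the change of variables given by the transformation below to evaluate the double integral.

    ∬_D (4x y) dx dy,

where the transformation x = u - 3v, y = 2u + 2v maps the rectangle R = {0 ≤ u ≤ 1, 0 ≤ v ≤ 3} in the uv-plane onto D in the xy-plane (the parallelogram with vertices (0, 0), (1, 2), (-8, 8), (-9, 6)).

Compute the Jacobian determinant of (x, y) with respect to (u, v):

    ∂(x,y)/∂(u,v) = | 1  -3 | = (1)(2) - (-3)(2) = 8.
                   | 2  2 |

Its absolute value is |J| = 8 (the area scaling factor).

Substituting x = u - 3v, y = 2u + 2v into the integrand,

    4x y → 8u^2 - 16u v - 24v^2,

so the integral becomes

    ∬_R (8u^2 - 16u v - 24v^2) · |J| du dv = ∫_0^1 ∫_0^3 (64u^2 - 128u v - 192v^2) dv du.

Inner (v): 192u^2 - 576u - 1728.
Outer (u): -1952.

Therefore ∬_D (4x y) dx dy = -1952.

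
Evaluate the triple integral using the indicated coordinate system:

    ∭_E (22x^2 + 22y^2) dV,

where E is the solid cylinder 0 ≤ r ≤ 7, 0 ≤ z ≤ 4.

In cylindrical coordinates, x = r cos(θ), y = r sin(θ), z = z, and dV = r dr dθ dz.

The integrand becomes 22r^2, so

    ∭_E (22x^2 + 22y^2) dV = ∫_{0}^{2π} ∫_{0}^{7} ∫_{0}^{4} (22r^2) · r dz dr dθ.

Inner (z): 88r^3.
Middle (r from 0 to 7): 52822.
Outer (θ): 105644π.

Therefore the triple integral equals 105644π.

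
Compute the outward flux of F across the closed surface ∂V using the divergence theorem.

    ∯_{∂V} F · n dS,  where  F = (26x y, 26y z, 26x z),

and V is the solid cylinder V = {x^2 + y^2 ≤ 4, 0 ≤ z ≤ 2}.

By the divergence theorem,

    ∯_{∂V} F · n dS = ∭_V (∇ · F) dV.

Compute the divergence:
    ∇ · F = ∂F_x/∂x + ∂F_y/∂y + ∂F_z/∂z = 26y + 26z + 26x = 26x + 26y + 26z.

In cylindrical coordinates, x = r cos(θ), y = r sin(θ), z = z, dV = r dr dθ dz, with 0 ≤ r ≤ 2, 0 ≤ θ ≤ 2π, 0 ≤ z ≤ 2.

The integrand, after substitution and multiplying by the volume element, becomes (26sqrt(2)r sin(θ + π/4) + 26z) · r, so

    ∭_V (∇·F) dV = ∫_0^{2π} ∫_0^{2} ∫_0^{2} (26sqrt(2)r sin(θ + π/4) + 26z) · r dz dr dθ.

Inner (z from 0 to 2): 52r (sqrt(2)r sin(θ + π/4) + 1).
Middle (r from 0 to 2): 416sqrt(2)sin(θ + π/4)/3 + 104.
Outer (θ from 0 to 2π): 208π.

Therefore ∯_{∂V} F · n dS = 208π.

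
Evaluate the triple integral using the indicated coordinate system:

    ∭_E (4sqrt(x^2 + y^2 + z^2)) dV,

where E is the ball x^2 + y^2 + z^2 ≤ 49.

In spherical coordinates, x = ρ sin(φ) cos(θ), y = ρ sin(φ) sin(θ), z = ρ cos(φ), and dV = ρ^2 sin(φ) dρ dφ dθ.

The integrand becomes 4ρ, so

    ∭_E (4sqrt(x^2 + y^2 + z^2)) dV = ∫_{0}^{2π} ∫_{0}^{π} ∫_{0}^{7} (4ρ) · ρ^2 sin(φ) dρ dφ dθ.

Inner (ρ): 2401sin(φ).
Middle (φ): 4802.
Outer (θ): 9604π.

Therefore the triple integral equals 9604π.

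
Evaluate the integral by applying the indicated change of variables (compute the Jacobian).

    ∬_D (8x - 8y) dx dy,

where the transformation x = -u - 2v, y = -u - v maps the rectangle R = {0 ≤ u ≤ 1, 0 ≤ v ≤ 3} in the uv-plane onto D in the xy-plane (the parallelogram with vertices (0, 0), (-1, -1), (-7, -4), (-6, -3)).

Compute the Jacobian determinant of (x, y) with respect to (u, v):

    ∂(x,y)/∂(u,v) = | -1  -2 | = (-1)(-1) - (-2)(-1) = -1.
                   | -1  -1 |

Its absolute value is |J| = 1 (the area scaling factor).

Substituting x = -u - 2v, y = -u - v into the integrand,

    8x - 8y → -8v,

so the integral becomes

    ∬_R (-8v) · |J| du dv = ∫_0^1 ∫_0^3 (-8v) dv du.

Inner (v): -36.
Outer (u): -36.

Therefore ∬_D (8x - 8y) dx dy = -36.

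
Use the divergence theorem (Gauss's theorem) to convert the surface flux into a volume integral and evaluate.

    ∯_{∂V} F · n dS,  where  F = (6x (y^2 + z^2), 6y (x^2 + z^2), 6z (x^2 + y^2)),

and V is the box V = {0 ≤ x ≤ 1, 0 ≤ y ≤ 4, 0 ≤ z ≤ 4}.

By the divergence theorem,

    ∯_{∂V} F · n dS = ∭_V (∇ · F) dV.

Compute the divergence:
    ∇ · F = ∂F_x/∂x + ∂F_y/∂y + ∂F_z/∂z = 6y^2 + 6z^2 + 6x^2 + 6z^2 + 6x^2 + 6y^2 = 12x^2 + 12y^2 + 12z^2.

V is a rectangular box, so dV = dx dy dz with 0 ≤ x ≤ 1, 0 ≤ y ≤ 4, 0 ≤ z ≤ 4.

Integrate (12x^2 + 12y^2 + 12z^2) over V as an iterated integral:

    ∭_V (∇·F) dV = ∫_0^{1} ∫_0^{4} ∫_0^{4} (12x^2 + 12y^2 + 12z^2) dz dy dx.

Inner (z from 0 to 4): 48x^2 + 48y^2 + 256.
Middle (y from 0 to 4): 192x^2 + 2048.
Outer (x from 0 to 1): 2112.

Therefore ∯_{∂V} F · n dS = 2112.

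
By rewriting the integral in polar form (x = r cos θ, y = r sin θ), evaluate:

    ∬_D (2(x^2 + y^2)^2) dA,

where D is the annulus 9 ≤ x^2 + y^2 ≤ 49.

The region D is 3 ≤ r ≤ 7, 0 ≤ θ ≤ 2π in polar coordinates, where x = r cos(θ), y = r sin(θ), and dA = r dr dθ.

Under the substitution, the integrand becomes 2r^4, so

    ∬_D (2(x^2 + y^2)^2) dA = ∫_{0}^{2π} ∫_{3}^{7} (2r^4) · r dr dθ.

Inner integral (in r): ∫_{3}^{7} (2r^4) · r dr = 116920/3.

Outer integral (in θ): ∫_{0}^{2π} (116920/3) dθ = 233840π/3.

Therefore ∬_D (2(x^2 + y^2)^2) dA = 233840π/3.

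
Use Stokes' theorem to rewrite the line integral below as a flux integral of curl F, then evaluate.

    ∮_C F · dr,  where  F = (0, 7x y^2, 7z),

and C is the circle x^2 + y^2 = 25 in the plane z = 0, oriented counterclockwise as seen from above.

Let S be the flat disk x^2 + y^2 ≤ 25 in the plane z = 0, with upward unit normal n̂ = ẑ. By Stokes' theorem,

    ∮_C F · dr = ∬_S (∇ × F) · n̂ dS = ∬_D (curl F)_z dA,

where D is the disk x^2 + y^2 ≤ 25.

Compute the curl of F = (0, 7x y^2, 7z):
    (∇ × F)_x = ∂F_z/∂y - ∂F_y/∂z = 0,
    (∇ × F)_y = ∂F_x/∂z - ∂F_z/∂x = 0,
    (∇ × F)_z = ∂F_y/∂x - ∂F_x/∂y = 7y^2.

On z = 0, (curl F)_z = 7y^2.

Convert to polar (x = r cos θ, y = r sin θ, dA = r dr dθ); the integrand becomes 7r^2sin(θ)^2, so

    ∬_D (curl F)_z dA = ∫_0^{2π} ∫_0^{5} (7r^2sin(θ)^2) · r dr dθ.

Inner (r from 0 to 5): 4375sin(θ)^2/4.
Outer (θ from 0 to 2π): 4375π/4.

Therefore ∮_C F · dr = 4375π/4.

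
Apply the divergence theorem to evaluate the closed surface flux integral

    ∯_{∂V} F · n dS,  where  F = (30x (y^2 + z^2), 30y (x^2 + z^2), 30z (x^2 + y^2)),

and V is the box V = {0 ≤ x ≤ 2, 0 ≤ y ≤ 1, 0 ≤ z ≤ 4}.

By the divergence theorem,

    ∯_{∂V} F · n dS = ∭_V (∇ · F) dV.

Compute the divergence:
    ∇ · F = ∂F_x/∂x + ∂F_y/∂y + ∂F_z/∂z = 30y^2 + 30z^2 + 30x^2 + 30z^2 + 30x^2 + 30y^2 = 60x^2 + 60y^2 + 60z^2.

V is a rectangular box, so dV = dx dy dz with 0 ≤ x ≤ 2, 0 ≤ y ≤ 1, 0 ≤ z ≤ 4.

Integrate (60x^2 + 60y^2 + 60z^2) over V as an iterated integral:

    ∭_V (∇·F) dV = ∫_0^{2} ∫_0^{1} ∫_0^{4} (60x^2 + 60y^2 + 60z^2) dz dy dx.

Inner (z from 0 to 4): 240x^2 + 240y^2 + 1280.
Middle (y from 0 to 1): 240x^2 + 1360.
Outer (x from 0 to 2): 3360.

Therefore ∯_{∂V} F · n dS = 3360.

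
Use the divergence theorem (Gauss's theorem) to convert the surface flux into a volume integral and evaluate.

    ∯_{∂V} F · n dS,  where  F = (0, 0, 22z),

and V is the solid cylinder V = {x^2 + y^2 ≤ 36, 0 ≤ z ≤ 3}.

By the divergence theorem,

    ∯_{∂V} F · n dS = ∭_V (∇ · F) dV.

Compute the divergence:
    ∇ · F = ∂F_x/∂x + ∂F_y/∂y + ∂F_z/∂z = 0 + 0 + 22 = 22.

In cylindrical coordinates, x = r cos(θ), y = r sin(θ), z = z, dV = r dr dθ dz, with 0 ≤ r ≤ 6, 0 ≤ θ ≤ 2π, 0 ≤ z ≤ 3.

The integrand, after substitution and multiplying by the volume element, becomes (22) · r, so

    ∭_V (∇·F) dV = ∫_0^{2π} ∫_0^{6} ∫_0^{3} (22) · r dz dr dθ.

Inner (z from 0 to 3): 66r.
Middle (r from 0 to 6): 1188.
Outer (θ from 0 to 2π): 2376π.

Therefore ∯_{∂V} F · n dS = 2376π.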